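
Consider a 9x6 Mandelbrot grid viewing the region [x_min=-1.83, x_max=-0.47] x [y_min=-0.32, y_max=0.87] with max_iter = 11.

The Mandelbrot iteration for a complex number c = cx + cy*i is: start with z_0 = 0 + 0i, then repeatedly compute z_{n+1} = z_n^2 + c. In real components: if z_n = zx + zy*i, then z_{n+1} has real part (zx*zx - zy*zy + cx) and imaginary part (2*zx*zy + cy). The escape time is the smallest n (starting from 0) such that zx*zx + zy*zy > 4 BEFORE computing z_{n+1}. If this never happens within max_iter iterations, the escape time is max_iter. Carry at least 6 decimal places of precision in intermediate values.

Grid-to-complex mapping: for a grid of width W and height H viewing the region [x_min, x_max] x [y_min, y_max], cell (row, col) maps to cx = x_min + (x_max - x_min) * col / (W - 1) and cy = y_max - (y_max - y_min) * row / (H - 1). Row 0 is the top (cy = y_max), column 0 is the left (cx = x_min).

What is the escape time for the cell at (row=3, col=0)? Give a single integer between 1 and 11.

Answer: 4

Derivation:
z_0 = 0 + 0i, c = -1.8300 + 0.1560i
Iter 1: z = -1.8300 + 0.1560i, |z|^2 = 3.3732
Iter 2: z = 1.4946 + -0.4150i, |z|^2 = 2.4059
Iter 3: z = 0.2315 + -1.0844i, |z|^2 = 1.2295
Iter 4: z = -2.9522 + -0.3461i, |z|^2 = 8.8356
Escaped at iteration 4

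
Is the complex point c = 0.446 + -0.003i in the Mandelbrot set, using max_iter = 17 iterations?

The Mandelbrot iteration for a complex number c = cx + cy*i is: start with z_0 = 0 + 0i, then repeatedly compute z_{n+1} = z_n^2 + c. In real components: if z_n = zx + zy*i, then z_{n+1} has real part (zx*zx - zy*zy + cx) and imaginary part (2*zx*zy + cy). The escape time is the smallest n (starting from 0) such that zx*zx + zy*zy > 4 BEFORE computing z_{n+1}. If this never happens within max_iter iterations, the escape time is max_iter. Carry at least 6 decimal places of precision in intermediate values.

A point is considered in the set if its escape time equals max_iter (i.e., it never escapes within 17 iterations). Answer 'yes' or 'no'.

z_0 = 0 + 0i, c = 0.4460 + -0.0030i
Iter 1: z = 0.4460 + -0.0030i, |z|^2 = 0.1989
Iter 2: z = 0.6449 + -0.0057i, |z|^2 = 0.4159
Iter 3: z = 0.8619 + -0.0103i, |z|^2 = 0.7429
Iter 4: z = 1.1887 + -0.0208i, |z|^2 = 1.4135
Iter 5: z = 1.8586 + -0.0524i, |z|^2 = 3.4572
Iter 6: z = 3.8977 + -0.1979i, |z|^2 = 15.2313
Escaped at iteration 6

Answer: no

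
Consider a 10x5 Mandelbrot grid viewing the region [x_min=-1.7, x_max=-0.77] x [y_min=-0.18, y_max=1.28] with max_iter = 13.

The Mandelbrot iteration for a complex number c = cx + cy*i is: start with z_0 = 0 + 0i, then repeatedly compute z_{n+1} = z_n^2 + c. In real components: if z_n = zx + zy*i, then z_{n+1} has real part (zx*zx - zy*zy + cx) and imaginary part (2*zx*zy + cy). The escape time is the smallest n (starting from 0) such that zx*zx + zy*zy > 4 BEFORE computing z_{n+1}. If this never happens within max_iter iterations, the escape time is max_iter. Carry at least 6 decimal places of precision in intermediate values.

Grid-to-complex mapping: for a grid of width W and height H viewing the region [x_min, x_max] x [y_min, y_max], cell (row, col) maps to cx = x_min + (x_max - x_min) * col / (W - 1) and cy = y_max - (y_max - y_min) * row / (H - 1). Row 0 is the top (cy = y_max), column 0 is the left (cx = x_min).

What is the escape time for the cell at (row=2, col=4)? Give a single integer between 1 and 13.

Answer: 3

Derivation:
z_0 = 0 + 0i, c = -1.2867 + 0.5500i
Iter 1: z = -1.2867 + 0.5500i, |z|^2 = 1.9580
Iter 2: z = 0.0663 + -0.8653i, |z|^2 = 0.7532
Iter 3: z = -2.0311 + 0.4352i, |z|^2 = 4.3146
Escaped at iteration 3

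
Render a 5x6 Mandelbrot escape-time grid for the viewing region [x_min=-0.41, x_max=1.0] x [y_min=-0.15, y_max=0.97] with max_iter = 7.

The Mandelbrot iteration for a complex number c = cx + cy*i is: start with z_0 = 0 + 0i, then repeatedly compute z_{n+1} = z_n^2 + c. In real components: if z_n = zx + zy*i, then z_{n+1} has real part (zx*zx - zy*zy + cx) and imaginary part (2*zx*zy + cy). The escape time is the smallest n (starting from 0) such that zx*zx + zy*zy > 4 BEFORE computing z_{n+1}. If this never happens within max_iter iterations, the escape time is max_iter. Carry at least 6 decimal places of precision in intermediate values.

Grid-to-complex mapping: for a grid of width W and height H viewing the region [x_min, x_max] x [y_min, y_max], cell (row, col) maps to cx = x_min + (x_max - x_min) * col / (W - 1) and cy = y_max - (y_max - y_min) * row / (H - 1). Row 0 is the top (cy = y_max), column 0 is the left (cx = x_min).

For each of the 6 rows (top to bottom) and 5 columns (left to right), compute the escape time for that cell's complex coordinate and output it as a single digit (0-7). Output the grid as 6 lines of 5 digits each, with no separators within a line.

Answer: 47422
77532
77732
77742
77742
77742

Derivation:
(row=0, col=0): c = -0.4100 + 0.9700i → escape time 4
(row=0, col=1): c = -0.0575 + 0.9700i → escape time 7
(row=0, col=2): c = 0.2950 + 0.9700i → escape time 4
(row=0, col=3): c = 0.6475 + 0.9700i → escape time 2
(row=0, col=4): c = 1.0000 + 0.9700i → escape time 2
(row=1, col=0): c = -0.4100 + 0.7460i → escape time 7
(row=1, col=1): c = -0.0575 + 0.7460i → escape time 7
(row=1, col=2): c = 0.2950 + 0.7460i → escape time 5
(row=1, col=3): c = 0.6475 + 0.7460i → escape time 3
(row=1, col=4): c = 1.0000 + 0.7460i → escape time 2
(row=2, col=0): c = -0.4100 + 0.5220i → escape time 7
(row=2, col=1): c = -0.0575 + 0.5220i → escape time 7
(row=2, col=2): c = 0.2950 + 0.5220i → escape time 7
(row=2, col=3): c = 0.6475 + 0.5220i → escape time 3
(row=2, col=4): c = 1.0000 + 0.5220i → escape time 2
(row=3, col=0): c = -0.4100 + 0.2980i → escape time 7
(row=3, col=1): c = -0.0575 + 0.2980i → escape time 7
(row=3, col=2): c = 0.2950 + 0.2980i → escape time 7
(row=3, col=3): c = 0.6475 + 0.2980i → escape time 4
(row=3, col=4): c = 1.0000 + 0.2980i → escape time 2
(row=4, col=0): c = -0.4100 + 0.0740i → escape time 7
(row=4, col=1): c = -0.0575 + 0.0740i → escape time 7
(row=4, col=2): c = 0.2950 + 0.0740i → escape time 7
(row=4, col=3): c = 0.6475 + 0.0740i → escape time 4
(row=4, col=4): c = 1.0000 + 0.0740i → escape time 2
(row=5, col=0): c = -0.4100 + -0.1500i → escape time 7
(row=5, col=1): c = -0.0575 + -0.1500i → escape time 7
(row=5, col=2): c = 0.2950 + -0.1500i → escape time 7
(row=5, col=3): c = 0.6475 + -0.1500i → escape time 4
(row=5, col=4): c = 1.0000 + -0.1500i → escape time 2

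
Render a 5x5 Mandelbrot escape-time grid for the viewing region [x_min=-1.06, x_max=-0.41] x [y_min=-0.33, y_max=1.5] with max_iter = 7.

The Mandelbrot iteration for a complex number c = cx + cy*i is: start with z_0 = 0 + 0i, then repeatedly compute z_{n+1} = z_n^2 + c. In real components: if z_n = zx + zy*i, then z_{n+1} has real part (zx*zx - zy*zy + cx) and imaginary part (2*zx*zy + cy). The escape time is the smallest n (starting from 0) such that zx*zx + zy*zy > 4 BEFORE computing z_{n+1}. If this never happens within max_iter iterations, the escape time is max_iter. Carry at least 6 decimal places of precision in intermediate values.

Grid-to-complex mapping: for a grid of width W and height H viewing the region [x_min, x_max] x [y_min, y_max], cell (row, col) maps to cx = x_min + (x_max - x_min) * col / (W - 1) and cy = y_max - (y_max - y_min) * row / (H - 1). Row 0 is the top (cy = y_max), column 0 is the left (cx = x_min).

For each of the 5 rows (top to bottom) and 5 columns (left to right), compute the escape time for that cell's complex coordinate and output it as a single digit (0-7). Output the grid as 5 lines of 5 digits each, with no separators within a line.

(row=0, col=0): c = -1.0600 + 1.5000i → escape time 2
(row=0, col=1): c = -0.8975 + 1.5000i → escape time 2
(row=0, col=2): c = -0.7350 + 1.5000i → escape time 2
(row=0, col=3): c = -0.5725 + 1.5000i → escape time 2
(row=0, col=4): c = -0.4100 + 1.5000i → escape time 2
(row=1, col=0): c = -1.0600 + 1.0425i → escape time 3
(row=1, col=1): c = -0.8975 + 1.0425i → escape time 3
(row=1, col=2): c = -0.7350 + 1.0425i → escape time 3
(row=1, col=3): c = -0.5725 + 1.0425i → escape time 4
(row=1, col=4): c = -0.4100 + 1.0425i → escape time 4
(row=2, col=0): c = -1.0600 + 0.5850i → escape time 4
(row=2, col=1): c = -0.8975 + 0.5850i → escape time 5
(row=2, col=2): c = -0.7350 + 0.5850i → escape time 6
(row=2, col=3): c = -0.5725 + 0.5850i → escape time 7
(row=2, col=4): c = -0.4100 + 0.5850i → escape time 7
(row=3, col=0): c = -1.0600 + 0.1275i → escape time 7
(row=3, col=1): c = -0.8975 + 0.1275i → escape time 7
(row=3, col=2): c = -0.7350 + 0.1275i → escape time 7
(row=3, col=3): c = -0.5725 + 0.1275i → escape time 7
(row=3, col=4): c = -0.4100 + 0.1275i → escape time 7
(row=4, col=0): c = -1.0600 + -0.3300i → escape time 7
(row=4, col=1): c = -0.8975 + -0.3300i → escape time 7
(row=4, col=2): c = -0.7350 + -0.3300i → escape time 7
(row=4, col=3): c = -0.5725 + -0.3300i → escape time 7
(row=4, col=4): c = -0.4100 + -0.3300i → escape time 7

Answer: 22222
33344
45677
77777
77777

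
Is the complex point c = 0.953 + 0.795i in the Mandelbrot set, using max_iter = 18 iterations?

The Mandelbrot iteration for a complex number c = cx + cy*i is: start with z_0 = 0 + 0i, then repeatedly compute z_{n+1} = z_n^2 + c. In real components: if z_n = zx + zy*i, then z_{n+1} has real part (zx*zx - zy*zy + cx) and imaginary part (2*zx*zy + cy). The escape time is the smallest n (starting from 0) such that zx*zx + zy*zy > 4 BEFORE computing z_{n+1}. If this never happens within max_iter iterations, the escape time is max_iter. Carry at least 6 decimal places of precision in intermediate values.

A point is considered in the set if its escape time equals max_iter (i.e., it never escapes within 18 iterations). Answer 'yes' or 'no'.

z_0 = 0 + 0i, c = 0.9530 + 0.7950i
Iter 1: z = 0.9530 + 0.7950i, |z|^2 = 1.5402
Iter 2: z = 1.2292 + 2.3103i, |z|^2 = 6.8482
Escaped at iteration 2

Answer: no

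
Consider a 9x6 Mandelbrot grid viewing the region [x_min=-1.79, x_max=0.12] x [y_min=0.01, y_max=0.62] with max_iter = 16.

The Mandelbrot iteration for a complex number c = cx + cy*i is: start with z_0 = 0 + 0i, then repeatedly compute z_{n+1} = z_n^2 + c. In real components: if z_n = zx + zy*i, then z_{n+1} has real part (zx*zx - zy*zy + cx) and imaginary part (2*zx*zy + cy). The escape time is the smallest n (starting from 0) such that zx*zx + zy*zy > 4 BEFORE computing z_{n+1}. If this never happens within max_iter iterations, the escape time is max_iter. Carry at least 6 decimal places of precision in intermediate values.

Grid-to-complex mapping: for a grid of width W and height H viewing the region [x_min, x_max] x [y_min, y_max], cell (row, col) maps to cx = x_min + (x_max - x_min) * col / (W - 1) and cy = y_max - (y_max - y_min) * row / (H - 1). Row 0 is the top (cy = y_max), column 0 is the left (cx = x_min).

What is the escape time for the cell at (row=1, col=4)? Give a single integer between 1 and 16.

z_0 = 0 + 0i, c = -0.8350 + 0.4980i
Iter 1: z = -0.8350 + 0.4980i, |z|^2 = 0.9452
Iter 2: z = -0.3858 + -0.3337i, |z|^2 = 0.2602
Iter 3: z = -0.7975 + 0.7554i, |z|^2 = 1.2067
Iter 4: z = -0.7697 + -0.7069i, |z|^2 = 1.0921
Iter 5: z = -0.7423 + 1.5862i, |z|^2 = 3.0671
Iter 6: z = -2.8000 + -1.8570i, |z|^2 = 11.2885
Escaped at iteration 6

Answer: 6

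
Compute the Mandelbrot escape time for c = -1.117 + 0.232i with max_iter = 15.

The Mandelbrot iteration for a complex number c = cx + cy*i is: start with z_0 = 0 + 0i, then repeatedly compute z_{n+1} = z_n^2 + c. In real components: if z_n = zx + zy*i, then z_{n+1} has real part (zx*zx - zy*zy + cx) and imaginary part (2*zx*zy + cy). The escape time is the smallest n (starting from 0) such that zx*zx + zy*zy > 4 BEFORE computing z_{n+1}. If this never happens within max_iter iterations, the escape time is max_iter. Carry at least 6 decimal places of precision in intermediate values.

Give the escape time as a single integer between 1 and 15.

z_0 = 0 + 0i, c = -1.1170 + 0.2320i
Iter 1: z = -1.1170 + 0.2320i, |z|^2 = 1.3015
Iter 2: z = 0.0769 + -0.2863i, |z|^2 = 0.0879
Iter 3: z = -1.1931 + 0.1880i, |z|^2 = 1.4587
Iter 4: z = 0.2710 + -0.2166i, |z|^2 = 0.1204
Iter 5: z = -1.0904 + 0.1146i, |z|^2 = 1.2022
Iter 6: z = 0.0589 + -0.0179i, |z|^2 = 0.0038
Iter 7: z = -1.1139 + 0.2299i, |z|^2 = 1.2935
Iter 8: z = 0.0708 + -0.2801i, |z|^2 = 0.0835
Iter 9: z = -1.1904 + 0.1923i, |z|^2 = 1.4542
Iter 10: z = 0.2632 + -0.2259i, |z|^2 = 0.1203
Iter 11: z = -1.0988 + 0.1131i, |z|^2 = 1.2201
Iter 12: z = 0.0775 + -0.0165i, |z|^2 = 0.0063
Iter 13: z = -1.1113 + 0.2294i, |z|^2 = 1.2876
Iter 14: z = 0.0653 + -0.2779i, |z|^2 = 0.0815

Answer: 15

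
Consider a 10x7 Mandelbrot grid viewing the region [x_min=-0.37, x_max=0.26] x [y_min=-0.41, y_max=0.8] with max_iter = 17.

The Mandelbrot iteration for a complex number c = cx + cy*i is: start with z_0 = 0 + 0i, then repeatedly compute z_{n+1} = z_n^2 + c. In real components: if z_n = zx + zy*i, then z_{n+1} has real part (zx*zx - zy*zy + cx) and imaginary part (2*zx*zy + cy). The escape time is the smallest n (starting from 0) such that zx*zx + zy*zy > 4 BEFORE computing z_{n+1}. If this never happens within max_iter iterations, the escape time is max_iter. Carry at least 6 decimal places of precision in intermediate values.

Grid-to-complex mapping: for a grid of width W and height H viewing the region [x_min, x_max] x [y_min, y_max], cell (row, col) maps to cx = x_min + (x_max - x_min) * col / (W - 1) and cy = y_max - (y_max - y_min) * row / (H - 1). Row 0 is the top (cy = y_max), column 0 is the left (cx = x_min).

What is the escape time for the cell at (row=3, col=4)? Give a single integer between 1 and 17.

z_0 = 0 + 0i, c = -0.0900 + 0.1950i
Iter 1: z = -0.0900 + 0.1950i, |z|^2 = 0.0461
Iter 2: z = -0.1199 + 0.1599i, |z|^2 = 0.0400
Iter 3: z = -0.1012 + 0.1566i, |z|^2 = 0.0348
Iter 4: z = -0.1043 + 0.1633i, |z|^2 = 0.0375
Iter 5: z = -0.1058 + 0.1609i, |z|^2 = 0.0371
Iter 6: z = -0.1047 + 0.1609i, |z|^2 = 0.0369
Iter 7: z = -0.1049 + 0.1613i, |z|^2 = 0.0370
Iter 8: z = -0.1050 + 0.1611i, |z|^2 = 0.0370
Iter 9: z = -0.1049 + 0.1612i, |z|^2 = 0.0370
Iter 10: z = -0.1050 + 0.1612i, |z|^2 = 0.0370
Iter 11: z = -0.1050 + 0.1612i, |z|^2 = 0.0370
Iter 12: z = -0.1050 + 0.1612i, |z|^2 = 0.0370
Iter 13: z = -0.1050 + 0.1612i, |z|^2 = 0.0370
Iter 14: z = -0.1050 + 0.1612i, |z|^2 = 0.0370
Iter 15: z = -0.1050 + 0.1612i, |z|^2 = 0.0370
Iter 16: z = -0.1050 + 0.1612i, |z|^2 = 0.0370

Answer: 17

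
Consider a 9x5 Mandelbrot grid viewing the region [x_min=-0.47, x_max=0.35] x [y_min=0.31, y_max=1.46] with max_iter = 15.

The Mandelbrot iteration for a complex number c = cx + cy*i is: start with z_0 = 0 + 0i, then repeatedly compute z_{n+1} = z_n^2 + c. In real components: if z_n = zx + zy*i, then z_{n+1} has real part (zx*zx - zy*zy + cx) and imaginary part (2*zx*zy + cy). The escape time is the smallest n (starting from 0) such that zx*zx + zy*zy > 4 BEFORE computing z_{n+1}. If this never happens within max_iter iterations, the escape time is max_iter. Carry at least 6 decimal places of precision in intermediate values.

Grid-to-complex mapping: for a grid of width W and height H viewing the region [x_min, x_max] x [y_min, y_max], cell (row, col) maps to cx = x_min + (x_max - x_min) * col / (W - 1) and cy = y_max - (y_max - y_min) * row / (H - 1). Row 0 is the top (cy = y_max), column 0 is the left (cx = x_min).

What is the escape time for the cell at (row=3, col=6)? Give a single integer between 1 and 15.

z_0 = 0 + 0i, c = 0.1450 + 0.5975i
Iter 1: z = 0.1450 + 0.5975i, |z|^2 = 0.3780
Iter 2: z = -0.1910 + 0.7708i, |z|^2 = 0.6306
Iter 3: z = -0.4126 + 0.3031i, |z|^2 = 0.2621
Iter 4: z = 0.2234 + 0.3474i, |z|^2 = 0.1706
Iter 5: z = 0.0742 + 0.7527i, |z|^2 = 0.5721
Iter 6: z = -0.4160 + 0.7093i, |z|^2 = 0.6761
Iter 7: z = -0.1849 + 0.0073i, |z|^2 = 0.0343
Iter 8: z = 0.1791 + 0.5948i, |z|^2 = 0.3859
Iter 9: z = -0.1767 + 0.8106i, |z|^2 = 0.6883
Iter 10: z = -0.4809 + 0.3111i, |z|^2 = 0.3280
Iter 11: z = 0.2795 + 0.2983i, |z|^2 = 0.1671
Iter 12: z = 0.1341 + 0.7643i, |z|^2 = 0.6021
Iter 13: z = -0.4211 + 0.8025i, |z|^2 = 0.8213
Iter 14: z = -0.3217 + -0.0784i, |z|^2 = 0.1096

Answer: 15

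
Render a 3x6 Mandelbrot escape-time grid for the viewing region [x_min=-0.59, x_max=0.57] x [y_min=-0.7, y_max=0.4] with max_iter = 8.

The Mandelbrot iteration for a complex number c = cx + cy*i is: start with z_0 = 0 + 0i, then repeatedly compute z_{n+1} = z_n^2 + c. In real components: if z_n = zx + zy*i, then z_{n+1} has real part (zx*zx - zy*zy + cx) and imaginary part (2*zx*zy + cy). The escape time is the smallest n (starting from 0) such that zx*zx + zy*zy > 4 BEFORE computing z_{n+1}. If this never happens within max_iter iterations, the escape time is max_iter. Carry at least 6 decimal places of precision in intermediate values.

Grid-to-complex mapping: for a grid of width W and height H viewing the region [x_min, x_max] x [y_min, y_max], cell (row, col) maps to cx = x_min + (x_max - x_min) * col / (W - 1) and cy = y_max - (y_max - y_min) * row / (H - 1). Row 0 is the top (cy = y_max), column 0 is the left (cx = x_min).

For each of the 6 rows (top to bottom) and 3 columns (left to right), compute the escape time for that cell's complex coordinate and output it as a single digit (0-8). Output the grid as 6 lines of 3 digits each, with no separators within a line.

Answer: 884
884
884
884
884
783

Derivation:
(row=0, col=0): c = -0.5900 + 0.4000i → escape time 8
(row=0, col=1): c = -0.0100 + 0.4000i → escape time 8
(row=0, col=2): c = 0.5700 + 0.4000i → escape time 4
(row=1, col=0): c = -0.5900 + 0.1800i → escape time 8
(row=1, col=1): c = -0.0100 + 0.1800i → escape time 8
(row=1, col=2): c = 0.5700 + 0.1800i → escape time 4
(row=2, col=0): c = -0.5900 + -0.0400i → escape time 8
(row=2, col=1): c = -0.0100 + -0.0400i → escape time 8
(row=2, col=2): c = 0.5700 + -0.0400i → escape time 4
(row=3, col=0): c = -0.5900 + -0.2600i → escape time 8
(row=3, col=1): c = -0.0100 + -0.2600i → escape time 8
(row=3, col=2): c = 0.5700 + -0.2600i → escape time 4
(row=4, col=0): c = -0.5900 + -0.4800i → escape time 8
(row=4, col=1): c = -0.0100 + -0.4800i → escape time 8
(row=4, col=2): c = 0.5700 + -0.4800i → escape time 4
(row=5, col=0): c = -0.5900 + -0.7000i → escape time 7
(row=5, col=1): c = -0.0100 + -0.7000i → escape time 8
(row=5, col=2): c = 0.5700 + -0.7000i → escape time 3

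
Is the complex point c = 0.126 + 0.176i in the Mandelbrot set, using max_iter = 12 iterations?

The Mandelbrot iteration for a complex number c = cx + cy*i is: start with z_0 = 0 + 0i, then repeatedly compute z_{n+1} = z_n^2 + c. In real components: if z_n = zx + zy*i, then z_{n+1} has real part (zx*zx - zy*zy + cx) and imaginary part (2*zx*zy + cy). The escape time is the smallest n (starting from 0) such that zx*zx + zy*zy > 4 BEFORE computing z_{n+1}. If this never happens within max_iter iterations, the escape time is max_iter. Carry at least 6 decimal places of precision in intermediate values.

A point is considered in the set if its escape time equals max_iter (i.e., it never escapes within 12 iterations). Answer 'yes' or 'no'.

Answer: yes

Derivation:
z_0 = 0 + 0i, c = 0.1260 + 0.1760i
Iter 1: z = 0.1260 + 0.1760i, |z|^2 = 0.0469
Iter 2: z = 0.1109 + 0.2204i, |z|^2 = 0.0609
Iter 3: z = 0.0897 + 0.2249i, |z|^2 = 0.0586
Iter 4: z = 0.0835 + 0.2164i, |z|^2 = 0.0538
Iter 5: z = 0.0862 + 0.2121i, |z|^2 = 0.0524
Iter 6: z = 0.0884 + 0.2126i, |z|^2 = 0.0530
Iter 7: z = 0.0886 + 0.2136i, |z|^2 = 0.0535
Iter 8: z = 0.0882 + 0.2139i, |z|^2 = 0.0535
Iter 9: z = 0.0880 + 0.2137i, |z|^2 = 0.0534
Iter 10: z = 0.0881 + 0.2136i, |z|^2 = 0.0534
Iter 11: z = 0.0881 + 0.2136i, |z|^2 = 0.0534
Did not escape in 12 iterations → in set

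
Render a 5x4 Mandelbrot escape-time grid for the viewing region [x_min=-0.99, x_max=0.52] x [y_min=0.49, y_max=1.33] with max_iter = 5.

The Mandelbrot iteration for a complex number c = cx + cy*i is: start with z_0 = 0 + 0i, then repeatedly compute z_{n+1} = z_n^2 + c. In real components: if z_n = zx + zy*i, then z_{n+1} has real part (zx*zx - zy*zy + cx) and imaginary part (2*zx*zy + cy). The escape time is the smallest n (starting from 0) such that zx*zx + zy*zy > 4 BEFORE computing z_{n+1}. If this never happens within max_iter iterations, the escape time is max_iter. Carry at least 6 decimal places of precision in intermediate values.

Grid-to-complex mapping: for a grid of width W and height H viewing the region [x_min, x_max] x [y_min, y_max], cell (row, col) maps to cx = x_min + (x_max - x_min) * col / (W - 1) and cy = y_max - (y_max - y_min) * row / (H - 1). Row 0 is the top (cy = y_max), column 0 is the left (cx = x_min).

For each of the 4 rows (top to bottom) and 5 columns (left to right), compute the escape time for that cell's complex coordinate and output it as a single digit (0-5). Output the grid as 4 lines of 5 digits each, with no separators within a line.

Answer: 22222
33542
35553
55555

Derivation:
(row=0, col=0): c = -0.9900 + 1.3300i → escape time 2
(row=0, col=1): c = -0.6125 + 1.3300i → escape time 2
(row=0, col=2): c = -0.2350 + 1.3300i → escape time 2
(row=0, col=3): c = 0.1425 + 1.3300i → escape time 2
(row=0, col=4): c = 0.5200 + 1.3300i → escape time 2
(row=1, col=0): c = -0.9900 + 1.0500i → escape time 3
(row=1, col=1): c = -0.6125 + 1.0500i → escape time 3
(row=1, col=2): c = -0.2350 + 1.0500i → escape time 5
(row=1, col=3): c = 0.1425 + 1.0500i → escape time 4
(row=1, col=4): c = 0.5200 + 1.0500i → escape time 2
(row=2, col=0): c = -0.9900 + 0.7700i → escape time 3
(row=2, col=1): c = -0.6125 + 0.7700i → escape time 5
(row=2, col=2): c = -0.2350 + 0.7700i → escape time 5
(row=2, col=3): c = 0.1425 + 0.7700i → escape time 5
(row=2, col=4): c = 0.5200 + 0.7700i → escape time 3
(row=3, col=0): c = -0.9900 + 0.4900i → escape time 5
(row=3, col=1): c = -0.6125 + 0.4900i → escape time 5
(row=3, col=2): c = -0.2350 + 0.4900i → escape time 5
(row=3, col=3): c = 0.1425 + 0.4900i → escape time 5
(row=3, col=4): c = 0.5200 + 0.4900i → escape time 5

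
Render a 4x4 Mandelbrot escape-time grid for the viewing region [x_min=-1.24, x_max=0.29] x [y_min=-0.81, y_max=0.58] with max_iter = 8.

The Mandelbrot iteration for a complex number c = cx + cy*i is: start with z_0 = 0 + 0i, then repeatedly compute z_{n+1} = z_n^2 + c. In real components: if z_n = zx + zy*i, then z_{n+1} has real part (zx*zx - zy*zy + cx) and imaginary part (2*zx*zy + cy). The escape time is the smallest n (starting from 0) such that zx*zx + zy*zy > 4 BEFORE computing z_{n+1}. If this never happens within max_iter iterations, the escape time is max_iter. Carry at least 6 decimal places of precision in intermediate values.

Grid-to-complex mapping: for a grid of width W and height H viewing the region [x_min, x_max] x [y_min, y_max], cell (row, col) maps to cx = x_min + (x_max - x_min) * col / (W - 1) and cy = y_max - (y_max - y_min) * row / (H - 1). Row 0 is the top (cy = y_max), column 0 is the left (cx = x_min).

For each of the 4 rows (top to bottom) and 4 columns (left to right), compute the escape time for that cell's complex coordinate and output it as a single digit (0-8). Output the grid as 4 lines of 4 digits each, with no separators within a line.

(row=0, col=0): c = -1.2400 + 0.5800i → escape time 3
(row=0, col=1): c = -0.7300 + 0.5800i → escape time 6
(row=0, col=2): c = -0.2200 + 0.5800i → escape time 8
(row=0, col=3): c = 0.2900 + 0.5800i → escape time 8
(row=1, col=0): c = -1.2400 + 0.1167i → escape time 8
(row=1, col=1): c = -0.7300 + 0.1167i → escape time 8
(row=1, col=2): c = -0.2200 + 0.1167i → escape time 8
(row=1, col=3): c = 0.2900 + 0.1167i → escape time 8
(row=2, col=0): c = -1.2400 + -0.3467i → escape time 8
(row=2, col=1): c = -0.7300 + -0.3467i → escape time 8
(row=2, col=2): c = -0.2200 + -0.3467i → escape time 8
(row=2, col=3): c = 0.2900 + -0.3467i → escape time 8
(row=3, col=0): c = -1.2400 + -0.8100i → escape time 3
(row=3, col=1): c = -0.7300 + -0.8100i → escape time 4
(row=3, col=2): c = -0.2200 + -0.8100i → escape time 8
(row=3, col=3): c = 0.2900 + -0.8100i → escape time 5

Answer: 3688
8888
8888
3485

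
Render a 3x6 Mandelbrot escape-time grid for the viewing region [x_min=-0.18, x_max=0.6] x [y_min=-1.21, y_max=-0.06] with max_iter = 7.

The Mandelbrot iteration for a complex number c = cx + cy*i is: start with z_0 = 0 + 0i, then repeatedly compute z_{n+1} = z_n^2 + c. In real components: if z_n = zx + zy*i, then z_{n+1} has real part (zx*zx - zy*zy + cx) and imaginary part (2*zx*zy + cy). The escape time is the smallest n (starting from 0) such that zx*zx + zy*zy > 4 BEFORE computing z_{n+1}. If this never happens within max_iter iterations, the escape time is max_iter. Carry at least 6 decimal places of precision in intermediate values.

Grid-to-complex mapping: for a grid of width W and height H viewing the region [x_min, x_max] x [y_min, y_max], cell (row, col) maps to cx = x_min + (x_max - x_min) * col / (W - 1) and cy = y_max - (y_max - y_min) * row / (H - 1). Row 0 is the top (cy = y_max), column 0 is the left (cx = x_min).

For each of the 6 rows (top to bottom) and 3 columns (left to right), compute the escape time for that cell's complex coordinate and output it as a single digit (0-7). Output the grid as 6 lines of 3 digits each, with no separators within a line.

Answer: 774
774
773
763
742
322

Derivation:
(row=0, col=0): c = -0.1800 + -0.0600i → escape time 7
(row=0, col=1): c = 0.2100 + -0.0600i → escape time 7
(row=0, col=2): c = 0.6000 + -0.0600i → escape time 4
(row=1, col=0): c = -0.1800 + -0.2900i → escape time 7
(row=1, col=1): c = 0.2100 + -0.2900i → escape time 7
(row=1, col=2): c = 0.6000 + -0.2900i → escape time 4
(row=2, col=0): c = -0.1800 + -0.5200i → escape time 7
(row=2, col=1): c = 0.2100 + -0.5200i → escape time 7
(row=2, col=2): c = 0.6000 + -0.5200i → escape time 3
(row=3, col=0): c = -0.1800 + -0.7500i → escape time 7
(row=3, col=1): c = 0.2100 + -0.7500i → escape time 6
(row=3, col=2): c = 0.6000 + -0.7500i → escape time 3
(row=4, col=0): c = -0.1800 + -0.9800i → escape time 7
(row=4, col=1): c = 0.2100 + -0.9800i → escape time 4
(row=4, col=2): c = 0.6000 + -0.9800i → escape time 2
(row=5, col=0): c = -0.1800 + -1.2100i → escape time 3
(row=5, col=1): c = 0.2100 + -1.2100i → escape time 2
(row=5, col=2): c = 0.6000 + -1.2100i → escape time 2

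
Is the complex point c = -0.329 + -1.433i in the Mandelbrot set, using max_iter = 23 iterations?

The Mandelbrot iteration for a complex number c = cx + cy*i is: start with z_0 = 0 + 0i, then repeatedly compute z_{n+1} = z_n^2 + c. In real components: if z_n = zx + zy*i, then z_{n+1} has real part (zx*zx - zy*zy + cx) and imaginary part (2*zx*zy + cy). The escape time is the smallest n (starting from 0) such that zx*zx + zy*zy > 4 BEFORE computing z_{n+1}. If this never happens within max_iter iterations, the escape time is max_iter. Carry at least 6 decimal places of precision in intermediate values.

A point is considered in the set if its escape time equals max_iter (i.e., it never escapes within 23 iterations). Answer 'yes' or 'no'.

Answer: no

Derivation:
z_0 = 0 + 0i, c = -0.3290 + -1.4330i
Iter 1: z = -0.3290 + -1.4330i, |z|^2 = 2.1617
Iter 2: z = -2.2742 + -0.4901i, |z|^2 = 5.4124
Escaped at iteration 2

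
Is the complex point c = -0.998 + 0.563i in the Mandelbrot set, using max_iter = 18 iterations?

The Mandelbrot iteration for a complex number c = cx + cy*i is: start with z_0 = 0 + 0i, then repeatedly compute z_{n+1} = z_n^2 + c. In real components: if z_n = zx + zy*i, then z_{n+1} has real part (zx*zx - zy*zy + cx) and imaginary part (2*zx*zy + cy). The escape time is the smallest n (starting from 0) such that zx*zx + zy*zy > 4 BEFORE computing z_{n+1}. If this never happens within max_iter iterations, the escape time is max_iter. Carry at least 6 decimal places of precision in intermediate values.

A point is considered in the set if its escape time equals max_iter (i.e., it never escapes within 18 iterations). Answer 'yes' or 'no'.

z_0 = 0 + 0i, c = -0.9980 + 0.5630i
Iter 1: z = -0.9980 + 0.5630i, |z|^2 = 1.3130
Iter 2: z = -0.3190 + -0.5607i, |z|^2 = 0.4162
Iter 3: z = -1.2107 + 0.9207i, |z|^2 = 2.3135
Iter 4: z = -0.3799 + -1.6664i, |z|^2 = 2.9213
Iter 5: z = -3.6306 + 1.8292i, |z|^2 = 16.5276
Escaped at iteration 5

Answer: no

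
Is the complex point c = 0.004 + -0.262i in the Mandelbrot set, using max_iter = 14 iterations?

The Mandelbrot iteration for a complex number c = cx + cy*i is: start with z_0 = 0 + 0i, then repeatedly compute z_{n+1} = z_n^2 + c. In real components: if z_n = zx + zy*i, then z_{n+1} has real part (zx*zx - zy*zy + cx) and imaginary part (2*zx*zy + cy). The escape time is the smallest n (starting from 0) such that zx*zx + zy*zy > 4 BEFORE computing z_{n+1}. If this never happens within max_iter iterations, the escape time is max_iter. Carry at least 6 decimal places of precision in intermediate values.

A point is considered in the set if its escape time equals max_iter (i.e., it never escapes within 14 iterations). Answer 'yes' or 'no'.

z_0 = 0 + 0i, c = 0.0040 + -0.2620i
Iter 1: z = 0.0040 + -0.2620i, |z|^2 = 0.0687
Iter 2: z = -0.0646 + -0.2641i, |z|^2 = 0.0739
Iter 3: z = -0.0616 + -0.2279i, |z|^2 = 0.0557
Iter 4: z = -0.0441 + -0.2339i, |z|^2 = 0.0567
Iter 5: z = -0.0488 + -0.2414i, |z|^2 = 0.0606
Iter 6: z = -0.0519 + -0.2385i, |z|^2 = 0.0596
Iter 7: z = -0.0502 + -0.2373i, |z|^2 = 0.0588
Iter 8: z = -0.0498 + -0.2382i, |z|^2 = 0.0592
Iter 9: z = -0.0503 + -0.2383i, |z|^2 = 0.0593
Iter 10: z = -0.0503 + -0.2380i, |z|^2 = 0.0592
Iter 11: z = -0.0501 + -0.2381i, |z|^2 = 0.0592
Iter 12: z = -0.0502 + -0.2381i, |z|^2 = 0.0592
Iter 13: z = -0.0502 + -0.2381i, |z|^2 = 0.0592
Did not escape in 14 iterations → in set

Answer: yes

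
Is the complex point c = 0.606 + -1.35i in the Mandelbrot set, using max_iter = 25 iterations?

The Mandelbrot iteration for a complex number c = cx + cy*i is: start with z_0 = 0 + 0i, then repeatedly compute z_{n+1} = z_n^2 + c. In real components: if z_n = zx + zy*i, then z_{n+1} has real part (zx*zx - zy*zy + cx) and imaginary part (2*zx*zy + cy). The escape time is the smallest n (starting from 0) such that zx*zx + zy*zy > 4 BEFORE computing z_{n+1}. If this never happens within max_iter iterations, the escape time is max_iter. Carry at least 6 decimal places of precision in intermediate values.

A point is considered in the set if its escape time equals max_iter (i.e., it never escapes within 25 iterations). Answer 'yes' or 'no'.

z_0 = 0 + 0i, c = 0.6060 + -1.3500i
Iter 1: z = 0.6060 + -1.3500i, |z|^2 = 2.1897
Iter 2: z = -0.8493 + -2.9862i, |z|^2 = 9.6386
Escaped at iteration 2

Answer: no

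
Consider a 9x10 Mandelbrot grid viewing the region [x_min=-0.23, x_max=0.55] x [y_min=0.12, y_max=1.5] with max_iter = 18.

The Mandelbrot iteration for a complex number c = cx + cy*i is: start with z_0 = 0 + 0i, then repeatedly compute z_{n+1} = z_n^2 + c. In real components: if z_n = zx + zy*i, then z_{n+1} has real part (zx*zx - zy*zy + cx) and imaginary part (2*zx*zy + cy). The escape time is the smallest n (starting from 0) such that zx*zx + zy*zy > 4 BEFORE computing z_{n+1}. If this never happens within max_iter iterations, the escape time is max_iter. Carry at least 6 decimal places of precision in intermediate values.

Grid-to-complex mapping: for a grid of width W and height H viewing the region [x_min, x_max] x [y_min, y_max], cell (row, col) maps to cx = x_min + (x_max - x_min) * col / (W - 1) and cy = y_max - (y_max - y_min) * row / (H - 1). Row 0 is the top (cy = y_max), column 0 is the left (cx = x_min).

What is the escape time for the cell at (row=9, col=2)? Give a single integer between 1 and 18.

z_0 = 0 + 0i, c = -0.0350 + 0.1200i
Iter 1: z = -0.0350 + 0.1200i, |z|^2 = 0.0156
Iter 2: z = -0.0482 + 0.1116i, |z|^2 = 0.0148
Iter 3: z = -0.0451 + 0.1092i, |z|^2 = 0.0140
Iter 4: z = -0.0449 + 0.1101i, |z|^2 = 0.0141
Iter 5: z = -0.0451 + 0.1101i, |z|^2 = 0.0142
Iter 6: z = -0.0451 + 0.1101i, |z|^2 = 0.0141
Iter 7: z = -0.0451 + 0.1101i, |z|^2 = 0.0141
Iter 8: z = -0.0451 + 0.1101i, |z|^2 = 0.0141
Iter 9: z = -0.0451 + 0.1101i, |z|^2 = 0.0141
Iter 10: z = -0.0451 + 0.1101i, |z|^2 = 0.0141
Iter 11: z = -0.0451 + 0.1101i, |z|^2 = 0.0141
Iter 12: z = -0.0451 + 0.1101i, |z|^2 = 0.0141
Iter 13: z = -0.0451 + 0.1101i, |z|^2 = 0.0141
Iter 14: z = -0.0451 + 0.1101i, |z|^2 = 0.0141
Iter 15: z = -0.0451 + 0.1101i, |z|^2 = 0.0141
Iter 16: z = -0.0451 + 0.1101i, |z|^2 = 0.0141
Iter 17: z = -0.0451 + 0.1101i, |z|^2 = 0.0141

Answer: 18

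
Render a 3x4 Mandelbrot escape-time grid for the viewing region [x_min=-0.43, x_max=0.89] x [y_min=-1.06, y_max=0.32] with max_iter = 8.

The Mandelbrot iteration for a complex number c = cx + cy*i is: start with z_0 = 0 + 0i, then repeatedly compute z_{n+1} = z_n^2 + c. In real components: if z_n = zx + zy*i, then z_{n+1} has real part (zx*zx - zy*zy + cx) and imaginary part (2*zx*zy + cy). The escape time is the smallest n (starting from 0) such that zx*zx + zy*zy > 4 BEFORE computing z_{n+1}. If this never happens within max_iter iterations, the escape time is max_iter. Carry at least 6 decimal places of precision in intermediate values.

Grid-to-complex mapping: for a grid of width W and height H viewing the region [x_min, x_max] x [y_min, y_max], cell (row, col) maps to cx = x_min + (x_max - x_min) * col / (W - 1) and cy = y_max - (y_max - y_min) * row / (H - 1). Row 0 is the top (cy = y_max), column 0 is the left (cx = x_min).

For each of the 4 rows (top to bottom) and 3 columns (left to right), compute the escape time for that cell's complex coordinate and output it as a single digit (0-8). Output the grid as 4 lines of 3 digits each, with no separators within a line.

(row=0, col=0): c = -0.4300 + 0.3200i → escape time 8
(row=0, col=1): c = 0.2300 + 0.3200i → escape time 8
(row=0, col=2): c = 0.8900 + 0.3200i → escape time 3
(row=1, col=0): c = -0.4300 + -0.1400i → escape time 8
(row=1, col=1): c = 0.2300 + -0.1400i → escape time 8
(row=1, col=2): c = 0.8900 + -0.1400i → escape time 3
(row=2, col=0): c = -0.4300 + -0.6000i → escape time 8
(row=2, col=1): c = 0.2300 + -0.6000i → escape time 8
(row=2, col=2): c = 0.8900 + -0.6000i → escape time 2
(row=3, col=0): c = -0.4300 + -1.0600i → escape time 4
(row=3, col=1): c = 0.2300 + -1.0600i → escape time 3
(row=3, col=2): c = 0.8900 + -1.0600i → escape time 2

Answer: 883
883
882
432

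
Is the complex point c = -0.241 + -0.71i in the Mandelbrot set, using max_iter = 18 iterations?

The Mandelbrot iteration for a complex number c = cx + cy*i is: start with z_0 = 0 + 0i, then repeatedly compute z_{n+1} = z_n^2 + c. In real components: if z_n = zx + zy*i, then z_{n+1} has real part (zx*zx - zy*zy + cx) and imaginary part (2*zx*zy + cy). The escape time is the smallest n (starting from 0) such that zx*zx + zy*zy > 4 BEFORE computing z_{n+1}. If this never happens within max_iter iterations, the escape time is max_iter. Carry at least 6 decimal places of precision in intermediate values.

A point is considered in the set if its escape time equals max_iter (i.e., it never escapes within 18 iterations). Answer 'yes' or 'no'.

z_0 = 0 + 0i, c = -0.2410 + -0.7100i
Iter 1: z = -0.2410 + -0.7100i, |z|^2 = 0.5622
Iter 2: z = -0.6870 + -0.3678i, |z|^2 = 0.6073
Iter 3: z = 0.0957 + -0.2047i, |z|^2 = 0.0510
Iter 4: z = -0.2737 + -0.7492i, |z|^2 = 0.6362
Iter 5: z = -0.7274 + -0.2999i, |z|^2 = 0.6190
Iter 6: z = 0.1981 + -0.2738i, |z|^2 = 0.1142
Iter 7: z = -0.2767 + -0.8185i, |z|^2 = 0.7465
Iter 8: z = -0.8344 + -0.2570i, |z|^2 = 0.7622
Iter 9: z = 0.3891 + -0.2811i, |z|^2 = 0.2304
Iter 10: z = -0.1686 + -0.9287i, |z|^2 = 0.8909
Iter 11: z = -1.0751 + -0.3968i, |z|^2 = 1.3132
Iter 12: z = 0.7573 + 0.1432i, |z|^2 = 0.5940
Iter 13: z = 0.3120 + -0.4931i, |z|^2 = 0.3405
Iter 14: z = -0.3868 + -1.0177i, |z|^2 = 1.1854
Iter 15: z = -1.1272 + 0.0773i, |z|^2 = 1.2765
Iter 16: z = 1.0235 + -0.8843i, |z|^2 = 1.8296
Iter 17: z = 0.0245 + -2.5202i, |z|^2 = 6.3520
Escaped at iteration 17

Answer: no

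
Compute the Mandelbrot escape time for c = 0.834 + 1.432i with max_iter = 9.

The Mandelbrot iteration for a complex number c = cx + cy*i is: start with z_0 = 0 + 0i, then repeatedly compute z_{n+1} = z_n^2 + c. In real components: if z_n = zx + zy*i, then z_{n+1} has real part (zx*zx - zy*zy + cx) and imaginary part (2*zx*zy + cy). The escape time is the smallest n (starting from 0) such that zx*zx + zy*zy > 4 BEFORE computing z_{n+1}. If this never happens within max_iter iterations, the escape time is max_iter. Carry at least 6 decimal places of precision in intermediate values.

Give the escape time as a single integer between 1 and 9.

z_0 = 0 + 0i, c = 0.8340 + 1.4320i
Iter 1: z = 0.8340 + 1.4320i, |z|^2 = 2.7462
Iter 2: z = -0.5211 + 3.8206i, |z|^2 = 14.8683
Escaped at iteration 2

Answer: 2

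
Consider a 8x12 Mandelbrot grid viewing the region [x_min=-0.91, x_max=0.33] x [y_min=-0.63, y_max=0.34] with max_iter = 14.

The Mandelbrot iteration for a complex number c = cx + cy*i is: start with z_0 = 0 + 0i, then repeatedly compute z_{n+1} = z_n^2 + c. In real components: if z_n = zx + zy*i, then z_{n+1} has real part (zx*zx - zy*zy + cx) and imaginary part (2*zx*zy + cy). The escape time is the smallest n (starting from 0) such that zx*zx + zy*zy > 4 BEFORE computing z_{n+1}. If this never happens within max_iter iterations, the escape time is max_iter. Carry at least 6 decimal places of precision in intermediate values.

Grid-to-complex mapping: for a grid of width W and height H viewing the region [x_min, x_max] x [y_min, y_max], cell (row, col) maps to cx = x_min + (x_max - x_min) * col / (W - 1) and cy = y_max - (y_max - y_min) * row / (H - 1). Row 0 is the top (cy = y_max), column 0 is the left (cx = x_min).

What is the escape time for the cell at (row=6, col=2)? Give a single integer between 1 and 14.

Answer: 14

Derivation:
z_0 = 0 + 0i, c = -0.5557 + -0.1891i
Iter 1: z = -0.5557 + -0.1891i, |z|^2 = 0.3446
Iter 2: z = -0.2827 + 0.0211i, |z|^2 = 0.0803
Iter 3: z = -0.4763 + -0.2010i, |z|^2 = 0.2672
Iter 4: z = -0.3693 + 0.0024i, |z|^2 = 0.1364
Iter 5: z = -0.4193 + -0.1908i, |z|^2 = 0.2123
Iter 6: z = -0.4163 + -0.0290i, |z|^2 = 0.1741
Iter 7: z = -0.3833 + -0.1649i, |z|^2 = 0.1741
Iter 8: z = -0.4360 + -0.0627i, |z|^2 = 0.1940
Iter 9: z = -0.3695 + -0.1344i, |z|^2 = 0.1546
Iter 10: z = -0.4372 + -0.0897i, |z|^2 = 0.1992
Iter 11: z = -0.3726 + -0.1106i, |z|^2 = 0.1511
Iter 12: z = -0.4291 + -0.1067i, |z|^2 = 0.1955
Iter 13: z = -0.3829 + -0.0976i, |z|^2 = 0.1562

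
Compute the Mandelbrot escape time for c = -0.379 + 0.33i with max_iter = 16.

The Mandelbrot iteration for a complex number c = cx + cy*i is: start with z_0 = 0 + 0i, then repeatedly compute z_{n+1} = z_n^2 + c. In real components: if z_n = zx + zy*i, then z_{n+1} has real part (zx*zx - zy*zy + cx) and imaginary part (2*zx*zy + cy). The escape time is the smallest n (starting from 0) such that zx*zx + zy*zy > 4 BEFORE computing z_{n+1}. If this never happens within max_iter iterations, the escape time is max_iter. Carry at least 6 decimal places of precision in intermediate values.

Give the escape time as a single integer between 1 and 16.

z_0 = 0 + 0i, c = -0.3790 + 0.3300i
Iter 1: z = -0.3790 + 0.3300i, |z|^2 = 0.2525
Iter 2: z = -0.3443 + 0.0799i, |z|^2 = 0.1249
Iter 3: z = -0.2669 + 0.2750i, |z|^2 = 0.1468
Iter 4: z = -0.3834 + 0.1832i, |z|^2 = 0.1806
Iter 5: z = -0.2656 + 0.1895i, |z|^2 = 0.1064
Iter 6: z = -0.3444 + 0.2294i, |z|^2 = 0.1712
Iter 7: z = -0.3130 + 0.1720i, |z|^2 = 0.1276
Iter 8: z = -0.3106 + 0.2223i, |z|^2 = 0.1459
Iter 9: z = -0.3319 + 0.1919i, |z|^2 = 0.1470
Iter 10: z = -0.3056 + 0.2026i, |z|^2 = 0.1345
Iter 11: z = -0.3266 + 0.2061i, |z|^2 = 0.1492
Iter 12: z = -0.3148 + 0.1953i, |z|^2 = 0.1373
Iter 13: z = -0.3181 + 0.2070i, |z|^2 = 0.1440
Iter 14: z = -0.3207 + 0.1983i, |z|^2 = 0.1422
Iter 15: z = -0.3155 + 0.2028i, |z|^2 = 0.1407

Answer: 16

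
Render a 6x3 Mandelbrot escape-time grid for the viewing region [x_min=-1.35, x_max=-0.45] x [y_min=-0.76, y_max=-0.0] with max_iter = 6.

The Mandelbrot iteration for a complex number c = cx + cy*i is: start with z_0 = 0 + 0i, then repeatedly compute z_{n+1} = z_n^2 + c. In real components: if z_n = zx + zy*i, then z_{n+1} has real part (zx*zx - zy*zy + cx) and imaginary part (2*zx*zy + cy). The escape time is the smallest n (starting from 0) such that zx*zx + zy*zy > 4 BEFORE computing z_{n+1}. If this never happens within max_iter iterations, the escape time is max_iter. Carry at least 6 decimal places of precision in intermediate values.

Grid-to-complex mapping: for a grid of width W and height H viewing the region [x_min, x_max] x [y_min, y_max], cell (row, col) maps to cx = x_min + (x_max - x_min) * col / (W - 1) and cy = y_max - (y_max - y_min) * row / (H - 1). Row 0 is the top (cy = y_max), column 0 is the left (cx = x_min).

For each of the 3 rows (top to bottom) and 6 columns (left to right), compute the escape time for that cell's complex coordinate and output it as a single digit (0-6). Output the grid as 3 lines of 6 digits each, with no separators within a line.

Answer: 666666
666666
333456

Derivation:
(row=0, col=0): c = -1.3500 + -0.0000i → escape time 6
(row=0, col=1): c = -1.1700 + -0.0000i → escape time 6
(row=0, col=2): c = -0.9900 + -0.0000i → escape time 6
(row=0, col=3): c = -0.8100 + -0.0000i → escape time 6
(row=0, col=4): c = -0.6300 + -0.0000i → escape time 6
(row=0, col=5): c = -0.4500 + -0.0000i → escape time 6
(row=1, col=0): c = -1.3500 + -0.3800i → escape time 6
(row=1, col=1): c = -1.1700 + -0.3800i → escape time 6
(row=1, col=2): c = -0.9900 + -0.3800i → escape time 6
(row=1, col=3): c = -0.8100 + -0.3800i → escape time 6
(row=1, col=4): c = -0.6300 + -0.3800i → escape time 6
(row=1, col=5): c = -0.4500 + -0.3800i → escape time 6
(row=2, col=0): c = -1.3500 + -0.7600i → escape time 3
(row=2, col=1): c = -1.1700 + -0.7600i → escape time 3
(row=2, col=2): c = -0.9900 + -0.7600i → escape time 3
(row=2, col=3): c = -0.8100 + -0.7600i → escape time 4
(row=2, col=4): c = -0.6300 + -0.7600i → escape time 5
(row=2, col=5): c = -0.4500 + -0.7600i → escape time 6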